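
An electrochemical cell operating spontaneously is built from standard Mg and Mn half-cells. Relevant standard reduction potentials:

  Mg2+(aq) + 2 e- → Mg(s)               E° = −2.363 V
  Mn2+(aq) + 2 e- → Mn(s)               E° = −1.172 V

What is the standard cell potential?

The Mn²⁺/Mn couple has the higher E°, so Mn ion is reduced (cathode) and Mg is oxidized (anode).
E°cell = E°(cathode) − E°(anode) = −1.172 − (−2.363) = +1.191 V.

+1.191 V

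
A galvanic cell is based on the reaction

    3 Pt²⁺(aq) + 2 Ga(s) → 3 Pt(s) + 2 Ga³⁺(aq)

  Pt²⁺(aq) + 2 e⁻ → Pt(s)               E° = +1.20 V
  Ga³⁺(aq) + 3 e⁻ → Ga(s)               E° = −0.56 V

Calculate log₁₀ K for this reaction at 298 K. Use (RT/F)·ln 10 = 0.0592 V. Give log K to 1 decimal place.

log K = 178.4

The Pt²⁺/Pt couple is reduced (cathode); E°cell = +1.20 − (−0.56) = +1.76 V with n = 6.
At equilibrium E = 0, so log K = nE°cell / 0.0592 = (6)(+1.76) / 0.0592 = 178.4.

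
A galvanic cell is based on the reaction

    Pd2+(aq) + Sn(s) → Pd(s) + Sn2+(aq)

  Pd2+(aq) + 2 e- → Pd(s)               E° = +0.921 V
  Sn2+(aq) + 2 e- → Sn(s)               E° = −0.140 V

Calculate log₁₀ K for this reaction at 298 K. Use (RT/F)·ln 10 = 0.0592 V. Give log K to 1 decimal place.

The Pd²⁺/Pd couple is reduced (cathode); E°cell = +0.921 − (−0.140) = +1.061 V with n = 2.
At equilibrium E = 0, so log K = nE°cell / 0.0592 = (2)(+1.061) / 0.0592 = 35.8.

log K = 35.8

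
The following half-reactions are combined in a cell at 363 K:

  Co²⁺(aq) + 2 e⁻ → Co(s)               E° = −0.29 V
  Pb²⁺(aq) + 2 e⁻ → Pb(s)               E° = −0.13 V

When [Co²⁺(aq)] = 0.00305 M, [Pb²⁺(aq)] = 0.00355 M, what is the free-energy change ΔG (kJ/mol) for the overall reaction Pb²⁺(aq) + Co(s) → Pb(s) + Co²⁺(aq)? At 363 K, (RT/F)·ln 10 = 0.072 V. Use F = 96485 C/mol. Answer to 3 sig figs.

The standard cell potential is −0.13 − (−0.29) = +0.16 V, with n = 2 electrons in the balanced equation.
Here Q = [Co²⁺(aq)] / [Pb²⁺(aq)] = 0.859 (log Q = −0.066), giving E = +0.16 − (0.072/2)·(−0.066) = +0.1624 V.
ΔG = −nFE = −(2)(96485)(+0.1624) J/mol = −31.3 kJ/mol.

−31.3 kJ/mol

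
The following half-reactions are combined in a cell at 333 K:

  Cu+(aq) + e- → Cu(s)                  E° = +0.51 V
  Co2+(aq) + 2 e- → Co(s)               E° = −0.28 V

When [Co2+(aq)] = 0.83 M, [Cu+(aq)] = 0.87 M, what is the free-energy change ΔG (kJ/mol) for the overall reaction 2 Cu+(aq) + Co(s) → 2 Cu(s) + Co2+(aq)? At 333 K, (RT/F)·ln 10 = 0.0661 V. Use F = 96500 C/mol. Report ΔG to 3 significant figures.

−152 kJ/mol

E°cell = +0.51 − (−0.28) = +0.79 V; the balanced reaction transfers n = 2 electrons.
The reaction quotient is [Co2+(aq)] / [Cu+(aq)]^2 = 1.1; by Nernst, E = +0.79 − (0.0661/2)(0.040) = +0.7887 V.
ΔG = −nFE = −(2)(96500)(+0.7887) J/mol = −152 kJ/mol.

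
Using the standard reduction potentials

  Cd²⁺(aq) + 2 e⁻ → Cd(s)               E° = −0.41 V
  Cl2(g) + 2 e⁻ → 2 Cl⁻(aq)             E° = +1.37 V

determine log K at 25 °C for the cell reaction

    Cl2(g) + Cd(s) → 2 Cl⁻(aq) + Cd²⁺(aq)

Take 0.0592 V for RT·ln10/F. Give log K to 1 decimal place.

The Cl₂/Cl⁻ couple is reduced (cathode); E°cell = +1.37 − (−0.41) = +1.78 V with n = 2.
At equilibrium E = 0, so log K = nE°cell / 0.0592 = (2)(+1.78) / 0.0592 = 60.1.

log K = 60.1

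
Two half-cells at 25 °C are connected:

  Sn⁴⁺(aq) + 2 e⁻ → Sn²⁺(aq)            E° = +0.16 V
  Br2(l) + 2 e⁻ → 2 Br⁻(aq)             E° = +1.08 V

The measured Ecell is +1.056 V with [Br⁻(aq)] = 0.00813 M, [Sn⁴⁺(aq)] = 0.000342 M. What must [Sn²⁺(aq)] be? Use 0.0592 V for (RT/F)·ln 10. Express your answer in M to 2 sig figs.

0.00089 M

Br₂/Br⁻ is the cathode (higher E°); E°cell = +1.08 − (+0.16) = +0.92 V with n = 2.
Since E = E° − (0.0592/n)·log Q, log Q = n(E° − E)/0.0592 = −4.595.
The balanced reaction is Br2(l) + Sn²⁺(aq) → 2 Br⁻(aq) + Sn⁴⁺(aq), so Q = ([Br⁻(aq)]^2·[Sn⁴⁺(aq)]) / [Sn²⁺(aq)].
Substituting the known concentrations and solving, log [Sn²⁺(aq)] = −3.051 and [Sn²⁺(aq)] = 0.00089 M.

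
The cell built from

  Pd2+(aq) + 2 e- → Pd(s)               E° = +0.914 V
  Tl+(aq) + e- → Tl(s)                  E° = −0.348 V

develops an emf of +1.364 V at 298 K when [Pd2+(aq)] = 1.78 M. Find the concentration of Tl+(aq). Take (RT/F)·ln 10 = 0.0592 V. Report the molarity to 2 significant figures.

Pd²⁺/Pd is the cathode (higher E°); E°cell = +0.914 − (−0.348) = +1.262 V with n = 2.
Rearranging E = E° − (0.0592/n)·log Q gives log Q = 2(+1.262 − (+1.364))/0.0592 = −3.446.
Balancing electrons gives Pd2+(aq) + 2 Tl(s) → Pd(s) + 2 Tl+(aq); thus Q = [Tl+(aq)]^2 / [Pd2+(aq)].
Solving for the unknown gives log [Tl+(aq)] = −1.598, so [Tl+(aq)] ≈ 0.025 M.

0.025 M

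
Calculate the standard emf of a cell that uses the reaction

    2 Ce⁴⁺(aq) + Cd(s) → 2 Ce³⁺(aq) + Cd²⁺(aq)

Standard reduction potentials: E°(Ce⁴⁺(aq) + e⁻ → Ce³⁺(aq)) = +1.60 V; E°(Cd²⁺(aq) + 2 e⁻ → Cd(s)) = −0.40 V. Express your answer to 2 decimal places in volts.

Ce⁴⁺(aq) gains electrons, so the Ce⁴⁺/Ce³⁺ couple is the cathode; the Cd²⁺/Cd couple is the anode.
E°cell = E°(cathode) − E°(anode) = +1.60 − (−0.40) = +2.00 V.
The positive value indicates the reaction is spontaneous as written.

+2.00 V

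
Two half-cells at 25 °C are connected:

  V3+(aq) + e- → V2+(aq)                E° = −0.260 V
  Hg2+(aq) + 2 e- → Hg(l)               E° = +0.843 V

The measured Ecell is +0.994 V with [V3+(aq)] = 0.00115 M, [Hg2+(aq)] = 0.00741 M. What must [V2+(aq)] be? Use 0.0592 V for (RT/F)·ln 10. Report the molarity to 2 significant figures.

0.00019 M

Hg²⁺/Hg is the cathode (higher E°); E°cell = +0.843 − (−0.260) = +1.103 V with n = 2.
Since E = E° − (0.0592/n)·log Q, log Q = n(E° − E)/0.0592 = 3.682.
Balancing electrons gives Hg2+(aq) + 2 V2+(aq) → Hg(l) + 2 V3+(aq); thus Q = [V3+(aq)]^2 / ([Hg2+(aq)]·[V2+(aq)]^2).
Solving for the unknown gives log [V2+(aq)] = −3.715, so [V2+(aq)] ≈ 0.00019 M.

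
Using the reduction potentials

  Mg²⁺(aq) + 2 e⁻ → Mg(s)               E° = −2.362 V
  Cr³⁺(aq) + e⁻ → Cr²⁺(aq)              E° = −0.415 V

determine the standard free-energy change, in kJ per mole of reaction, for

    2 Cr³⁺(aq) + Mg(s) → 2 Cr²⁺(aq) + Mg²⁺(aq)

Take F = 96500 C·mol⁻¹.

−376 kJ/mol

In the reaction as written Cr³⁺(aq) is reduced, so the Cr³⁺/Cr²⁺ couple is the cathode and Mg²⁺/Mg is the anode.
E°cell = −0.415 − (−2.362) = +1.947 V; balancing electrons gives n = 2.
ΔG° = −nFE°cell = −(2)(96500)(+1.947) J/mol = −376 kJ/mol.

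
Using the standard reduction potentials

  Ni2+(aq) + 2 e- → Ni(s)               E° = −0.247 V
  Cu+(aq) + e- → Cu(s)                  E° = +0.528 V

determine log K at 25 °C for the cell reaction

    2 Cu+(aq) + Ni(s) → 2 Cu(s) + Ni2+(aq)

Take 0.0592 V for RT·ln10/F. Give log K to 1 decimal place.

log K = 26.2

The Cu⁺/Cu couple is reduced (cathode); E°cell = +0.528 − (−0.247) = +0.775 V with n = 2.
At equilibrium E = 0, so log K = nE°cell / 0.0592 = (2)(+0.775) / 0.0592 = 26.2.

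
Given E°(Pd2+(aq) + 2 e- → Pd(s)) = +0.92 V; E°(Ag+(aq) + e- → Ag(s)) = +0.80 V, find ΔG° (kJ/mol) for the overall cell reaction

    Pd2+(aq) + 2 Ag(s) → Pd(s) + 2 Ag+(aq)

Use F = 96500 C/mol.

−23.2 kJ/mol

In the reaction as written Pd2+(aq) is reduced, so the Pd²⁺/Pd couple is the cathode and Ag⁺/Ag is the anode.
E°cell = +0.92 − (+0.80) = +0.12 V; balancing electrons gives n = 2.
ΔG° = −nFE°cell = −(2)(96500)(+0.12) J/mol = −23.2 kJ/mol.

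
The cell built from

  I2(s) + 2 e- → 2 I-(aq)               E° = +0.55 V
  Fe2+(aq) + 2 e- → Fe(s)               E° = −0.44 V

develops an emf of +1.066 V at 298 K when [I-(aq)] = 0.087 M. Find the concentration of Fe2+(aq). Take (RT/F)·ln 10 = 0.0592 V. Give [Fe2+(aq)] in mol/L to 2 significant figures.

0.36 M

I₂/I⁻ is the cathode (higher E°); E°cell = +0.55 − (−0.44) = +0.99 V with n = 2.
Rearranging E = E° − (0.0592/n)·log Q gives log Q = 2(+0.99 − (+1.066))/0.0592 = −2.568.
Balancing electrons gives I2(s) + Fe(s) → 2 I-(aq) + Fe2+(aq); thus Q = [I-(aq)]^2·[Fe2+(aq)].
Solving for the unknown gives log [Fe2+(aq)] = −0.447, so [Fe2+(aq)] ≈ 0.36 M.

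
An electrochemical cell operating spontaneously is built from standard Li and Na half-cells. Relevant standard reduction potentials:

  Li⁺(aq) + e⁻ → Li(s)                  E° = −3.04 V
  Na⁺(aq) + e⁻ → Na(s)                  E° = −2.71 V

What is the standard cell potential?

+0.33 V

The Na⁺/Na couple has the higher E°, so Na ion is reduced (cathode) and Li is oxidized (anode).
E°cell = E°(cathode) − E°(anode) = −2.71 − (−3.04) = +0.33 V.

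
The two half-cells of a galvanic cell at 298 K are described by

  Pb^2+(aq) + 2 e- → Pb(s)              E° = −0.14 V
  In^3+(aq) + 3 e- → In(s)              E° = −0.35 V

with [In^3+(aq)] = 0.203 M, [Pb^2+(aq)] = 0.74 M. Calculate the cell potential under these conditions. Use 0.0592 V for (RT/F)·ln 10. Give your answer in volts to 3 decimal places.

Since E°(Pb²⁺/Pb) > E°(In³⁺/In), Pb²⁺/Pb serves as the cathode.
E°cell = E°cat − E°an = −0.14 − (−0.35) = +0.21 V; n = 6.
Balancing gives 3 Pb^2+(aq) + 2 In(s) → 3 Pb(s) + 2 In^3+(aq); hence Q = [In^3+(aq)]^2 / [Pb^2+(aq)]^3 = 0.102 (log Q = −0.993).
By the Nernst equation, E = +0.21 − (0.0592/6)·(−0.993) = +0.220 V.

+0.220 V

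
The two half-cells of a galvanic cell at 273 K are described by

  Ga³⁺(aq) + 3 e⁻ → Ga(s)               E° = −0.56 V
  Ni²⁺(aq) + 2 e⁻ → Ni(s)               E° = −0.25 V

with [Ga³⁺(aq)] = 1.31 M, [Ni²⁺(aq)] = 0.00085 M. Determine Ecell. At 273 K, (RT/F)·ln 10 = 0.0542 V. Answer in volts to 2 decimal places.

Since E°(Ni²⁺/Ni) > E°(Ga³⁺/Ga), Ni²⁺/Ni serves as the cathode.
E°cell = E°cat − E°an = −0.25 − (−0.56) = +0.31 V; n = 6.
Balancing gives 3 Ni²⁺(aq) + 2 Ga(s) → 3 Ni(s) + 2 Ga³⁺(aq); hence Q = [Ga³⁺(aq)]^2 / [Ni²⁺(aq)]^3 = 2.79×10^9 (log Q = 9.446).
By the Nernst equation, E = +0.31 − (0.0542/6)·(9.446) = +0.22 V.

+0.22 V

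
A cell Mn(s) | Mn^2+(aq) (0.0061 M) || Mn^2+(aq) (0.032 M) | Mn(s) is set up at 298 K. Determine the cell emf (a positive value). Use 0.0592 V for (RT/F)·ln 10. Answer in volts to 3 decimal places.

For a concentration cell E°cell = 0, since both electrodes use the same couple.
The compartment with the higher Mn^2+(aq) concentration (0.032 M) acts as the cathode; ions are reduced there and produced at the dilute (0.0061 M) anode.
With n = 2, Ecell = −(0.0592/2)·log([dilute]/[conc]) = −(0.0592/2)·log(0.0061/0.032) = +0.021 V.

0.021 V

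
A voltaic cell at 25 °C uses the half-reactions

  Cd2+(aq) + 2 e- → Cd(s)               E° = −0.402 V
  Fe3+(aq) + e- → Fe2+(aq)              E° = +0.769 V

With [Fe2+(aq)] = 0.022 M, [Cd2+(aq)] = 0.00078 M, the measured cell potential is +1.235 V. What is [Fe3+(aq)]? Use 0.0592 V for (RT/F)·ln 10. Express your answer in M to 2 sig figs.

The Fe³⁺/Fe²⁺ couple has the larger reduction potential, so it is the cathode: E°cell = +0.769 − (−0.402) = +1.171 V and n = 2.
Since E = E° − (0.0592/n)·log Q, log Q = n(E° − E)/0.0592 = −2.162.
The balanced reaction is 2 Fe3+(aq) + Cd(s) → 2 Fe2+(aq) + Cd2+(aq), so Q = ([Fe2+(aq)]^2·[Cd2+(aq)]) / [Fe3+(aq)]^2.
Isolating [Fe3+(aq)] in Q = 10^{−2.162} yields log [Fe3+(aq)] = −2.131, i.e. 0.0074 M.

0.0074 M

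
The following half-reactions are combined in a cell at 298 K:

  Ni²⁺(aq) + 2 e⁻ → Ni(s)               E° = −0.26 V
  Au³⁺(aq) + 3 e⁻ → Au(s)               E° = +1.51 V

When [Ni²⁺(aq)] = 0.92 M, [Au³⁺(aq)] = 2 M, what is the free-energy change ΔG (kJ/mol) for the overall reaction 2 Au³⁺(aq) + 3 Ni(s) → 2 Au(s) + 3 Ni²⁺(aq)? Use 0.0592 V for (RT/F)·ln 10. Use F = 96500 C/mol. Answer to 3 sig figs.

The standard cell potential is +1.51 − (−0.26) = +1.77 V, with n = 6 electrons in the balanced equation.
The reaction quotient is [Ni²⁺(aq)]^3 / [Au³⁺(aq)]^2 = 0.195; by Nernst, E = +1.77 − (0.0592/6)(−0.711) = +1.7770 V.
Then ΔG = −nFE = −6 × 96500 × +1.7770 J/mol = −1030 kJ/mol.

−1030 kJ/mol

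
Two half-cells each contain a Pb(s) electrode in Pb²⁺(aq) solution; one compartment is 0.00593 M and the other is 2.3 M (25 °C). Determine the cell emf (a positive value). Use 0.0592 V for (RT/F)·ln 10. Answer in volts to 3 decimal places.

For a concentration cell E°cell = 0, since both electrodes use the same couple.
The compartment with the higher Pb²⁺(aq) concentration (2.3 M) acts as the cathode; ions are reduced there and produced at the dilute (0.00593 M) anode.
With n = 2, Ecell = −(0.0592/2)·log([dilute]/[conc]) = −(0.0592/2)·log(0.00593/2.3) = +0.077 V.

0.077 V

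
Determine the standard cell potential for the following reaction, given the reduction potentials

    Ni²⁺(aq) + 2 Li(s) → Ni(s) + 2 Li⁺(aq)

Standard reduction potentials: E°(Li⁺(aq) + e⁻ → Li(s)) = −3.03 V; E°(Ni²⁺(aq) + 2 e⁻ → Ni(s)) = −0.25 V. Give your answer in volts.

+2.78 V

In the reaction as written, Ni²⁺(aq) is reduced (cathode) and Li⁺(aq) is produced by oxidation at the anode.
E°cell = E°(cathode) − E°(anode) = −0.25 − (−3.03) = +2.78 V.
The positive value indicates the reaction is spontaneous as written.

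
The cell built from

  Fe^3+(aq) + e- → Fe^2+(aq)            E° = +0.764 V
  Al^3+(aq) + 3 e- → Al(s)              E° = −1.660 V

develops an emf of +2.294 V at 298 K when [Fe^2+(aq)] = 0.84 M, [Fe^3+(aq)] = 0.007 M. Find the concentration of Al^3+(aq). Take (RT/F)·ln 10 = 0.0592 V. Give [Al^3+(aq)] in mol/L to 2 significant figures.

2.2 M

With Fe³⁺/Fe²⁺ at the cathode and Al³⁺/Al at the anode, E°cell = +0.764 − (−1.660) = +2.424 V (n = 3).
Rearranging E = E° − (0.0592/n)·log Q gives log Q = 3(+2.424 − (+2.294))/0.0592 = 6.588.
Balancing electrons gives 3 Fe^3+(aq) + Al(s) → 3 Fe^2+(aq) + Al^3+(aq); thus Q = ([Fe^2+(aq)]^3·[Al^3+(aq)]) / [Fe^3+(aq)]^3.
Solving for the unknown gives log [Al^3+(aq)] = 0.350, so [Al^3+(aq)] ≈ 2.2 M.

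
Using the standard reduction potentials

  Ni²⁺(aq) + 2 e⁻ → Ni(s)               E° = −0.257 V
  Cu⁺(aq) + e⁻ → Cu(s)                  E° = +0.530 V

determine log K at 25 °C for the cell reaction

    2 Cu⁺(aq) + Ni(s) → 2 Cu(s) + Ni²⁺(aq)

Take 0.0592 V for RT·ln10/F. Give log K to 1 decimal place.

The Cu⁺/Cu couple is reduced (cathode); E°cell = +0.530 − (−0.257) = +0.787 V with n = 2.
At equilibrium E = 0, so log K = nE°cell / 0.0592 = (2)(+0.787) / 0.0592 = 26.6.

log K = 26.6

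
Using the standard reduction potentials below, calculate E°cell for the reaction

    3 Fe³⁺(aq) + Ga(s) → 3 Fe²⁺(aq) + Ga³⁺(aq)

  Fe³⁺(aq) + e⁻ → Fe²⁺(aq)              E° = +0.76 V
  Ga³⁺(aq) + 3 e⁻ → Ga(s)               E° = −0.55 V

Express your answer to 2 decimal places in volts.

Fe³⁺(aq) gains electrons, so the Fe³⁺/Fe²⁺ couple is the cathode; the Ga³⁺/Ga couple is the anode.
E°cell = E°(cathode) − E°(anode) = +0.76 − (−0.55) = +1.31 V.
The positive value indicates the reaction is spontaneous as written.

+1.31 V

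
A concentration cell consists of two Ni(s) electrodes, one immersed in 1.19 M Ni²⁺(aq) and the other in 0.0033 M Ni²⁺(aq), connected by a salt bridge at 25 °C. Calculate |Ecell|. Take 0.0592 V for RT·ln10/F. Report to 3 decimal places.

0.076 V

For a concentration cell E°cell = 0, since both electrodes use the same couple.
The compartment with the higher Ni²⁺(aq) concentration (1.19 M) acts as the cathode; ions are reduced there and produced at the dilute (0.0033 M) anode.
With n = 2, Ecell = −(0.0592/2)·log([dilute]/[conc]) = −(0.0592/2)·log(0.0033/1.19) = +0.076 V.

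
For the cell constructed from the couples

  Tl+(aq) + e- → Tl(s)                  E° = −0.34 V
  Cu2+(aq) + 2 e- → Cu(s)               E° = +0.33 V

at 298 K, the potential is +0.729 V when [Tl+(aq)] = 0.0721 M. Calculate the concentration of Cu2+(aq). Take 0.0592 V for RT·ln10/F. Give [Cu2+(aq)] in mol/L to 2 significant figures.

Cu²⁺/Cu is the cathode (higher E°); E°cell = +0.33 − (−0.34) = +0.67 V with n = 2.
From the Nernst equation, log Q = n(E° − E)/0.0592 = 2·(+0.67 − (+0.729))/0.0592 = −1.993.
For Cu2+(aq) + 2 Tl(s) → Cu(s) + 2 Tl+(aq), the reaction quotient is Q = [Tl+(aq)]^2 / [Cu2+(aq)].
Substituting the known concentrations and solving, log [Cu2+(aq)] = −0.291 and [Cu2+(aq)] = 0.51 M.

0.51 M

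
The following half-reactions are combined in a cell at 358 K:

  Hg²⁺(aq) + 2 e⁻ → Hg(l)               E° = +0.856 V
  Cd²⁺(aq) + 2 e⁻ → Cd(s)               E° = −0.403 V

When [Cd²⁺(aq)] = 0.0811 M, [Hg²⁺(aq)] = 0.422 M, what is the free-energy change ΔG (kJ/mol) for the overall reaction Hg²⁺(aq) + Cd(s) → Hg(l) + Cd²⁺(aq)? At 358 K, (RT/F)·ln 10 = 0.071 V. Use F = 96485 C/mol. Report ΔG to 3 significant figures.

−248 kJ/mol

The standard cell potential is +0.856 − (−0.403) = +1.259 V, with n = 2 electrons in the balanced equation.
The reaction quotient is [Cd²⁺(aq)] / [Hg²⁺(aq)] = 0.192; by Nernst, E = +1.259 − (0.071/2)(−0.716) = +1.2844 V.
ΔG = −nFE = −(2)(96485)(+1.2844) J/mol = −248 kJ/mol.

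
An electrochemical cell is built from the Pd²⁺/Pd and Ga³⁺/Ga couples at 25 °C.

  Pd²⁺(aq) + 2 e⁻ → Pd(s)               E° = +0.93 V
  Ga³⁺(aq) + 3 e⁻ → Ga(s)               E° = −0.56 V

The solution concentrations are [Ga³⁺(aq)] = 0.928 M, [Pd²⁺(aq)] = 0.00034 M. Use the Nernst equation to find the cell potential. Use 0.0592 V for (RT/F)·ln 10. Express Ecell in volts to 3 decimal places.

+1.388 V

The Pd²⁺/Pd couple has the more positive E°, so it is the cathode; Ga³⁺/Ga is the anode.
E°cell = +0.93 − (−0.56) = +1.49 V, with n = 6 electrons transferred.
The balanced reaction is 3 Pd²⁺(aq) + 2 Ga(s) → 3 Pd(s) + 2 Ga³⁺(aq), so Q = [Ga³⁺(aq)]^2 / [Pd²⁺(aq)]^3 = 2.19×10^10 and log Q = 10.341.
By the Nernst equation, E = +1.49 − (0.0592/6)·(10.341) = +1.388 V.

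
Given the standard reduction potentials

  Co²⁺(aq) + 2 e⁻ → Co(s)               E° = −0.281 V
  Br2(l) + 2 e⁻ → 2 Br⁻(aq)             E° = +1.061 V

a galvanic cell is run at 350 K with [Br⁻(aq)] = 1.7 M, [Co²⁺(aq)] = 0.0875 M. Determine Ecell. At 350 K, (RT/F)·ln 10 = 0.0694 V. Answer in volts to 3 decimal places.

Br₂/Br⁻ is reduced (cathode, E° = +1.061 V) and Co²⁺/Co is oxidized (anode).
E°cell = +1.061 − (−0.281) = +1.342 V, with n = 2 electrons transferred.
The balanced reaction is Br2(l) + Co(s) → 2 Br⁻(aq) + Co²⁺(aq), so Q = [Br⁻(aq)]^2·[Co²⁺(aq)] = 0.253 and log Q = −0.597.
By the Nernst equation, E = +1.342 − (0.0694/2)·(−0.597) = +1.363 V.

+1.363 V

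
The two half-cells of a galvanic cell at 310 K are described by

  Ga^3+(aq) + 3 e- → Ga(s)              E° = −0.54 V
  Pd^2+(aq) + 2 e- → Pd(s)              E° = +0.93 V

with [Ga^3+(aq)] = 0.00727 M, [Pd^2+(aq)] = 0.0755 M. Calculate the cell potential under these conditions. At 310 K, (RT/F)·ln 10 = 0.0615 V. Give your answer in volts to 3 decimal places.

The Pd²⁺/Pd couple has the more positive E°, so it is the cathode; Ga³⁺/Ga is the anode.
E°cell = +0.93 − (−0.54) = +1.47 V, with n = 6 electrons transferred.
The balanced reaction is 3 Pd^2+(aq) + 2 Ga(s) → 3 Pd(s) + 2 Ga^3+(aq), so Q = [Ga^3+(aq)]^2 / [Pd^2+(aq)]^3 = 0.123 and log Q = −0.911.
Applying E = E° − (RT ln10/nF)·log Q gives +1.47 − (0.0615/6)(−0.911) = +1.479 V.

+1.479 V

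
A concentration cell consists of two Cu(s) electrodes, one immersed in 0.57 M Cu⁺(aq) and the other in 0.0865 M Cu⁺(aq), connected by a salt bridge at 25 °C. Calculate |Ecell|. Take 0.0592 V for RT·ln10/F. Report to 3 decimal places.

0.048 V

For a concentration cell E°cell = 0, since both electrodes use the same couple.
The compartment with the higher Cu⁺(aq) concentration (0.57 M) acts as the cathode; ions are reduced there and produced at the dilute (0.0865 M) anode.
With n = 1, Ecell = −(0.0592/1)·log([dilute]/[conc]) = −(0.0592/1)·log(0.0865/0.57) = +0.048 V.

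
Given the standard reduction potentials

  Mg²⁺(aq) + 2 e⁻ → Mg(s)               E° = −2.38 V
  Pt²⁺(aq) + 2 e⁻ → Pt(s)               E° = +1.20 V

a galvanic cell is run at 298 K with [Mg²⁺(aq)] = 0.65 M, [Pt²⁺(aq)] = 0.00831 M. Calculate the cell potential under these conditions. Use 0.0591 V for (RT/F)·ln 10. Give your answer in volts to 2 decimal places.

The Pt²⁺/Pt couple has the more positive E°, so it is the cathode; Mg²⁺/Mg is the anode.
E°cell = E°cat − E°an = +1.20 − (−2.38) = +3.58 V; n = 2.
The balanced reaction is Pt²⁺(aq) + Mg(s) → Pt(s) + Mg²⁺(aq), so Q = [Mg²⁺(aq)] / [Pt²⁺(aq)] = 78.2 and log Q = 1.893.
By the Nernst equation, E = +3.58 − (0.0591/2)·(1.893) = +3.52 V.

+3.52 V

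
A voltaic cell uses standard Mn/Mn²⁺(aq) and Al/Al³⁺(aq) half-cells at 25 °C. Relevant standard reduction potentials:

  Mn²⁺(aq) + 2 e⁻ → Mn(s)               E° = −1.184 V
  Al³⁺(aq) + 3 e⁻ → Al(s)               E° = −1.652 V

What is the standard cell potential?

The Mn²⁺/Mn couple has the higher E°, so Mn ion is reduced (cathode) and Al is oxidized (anode).
E°cell = E°(cathode) − E°(anode) = −1.184 − (−1.652) = +0.468 V.

+0.468 V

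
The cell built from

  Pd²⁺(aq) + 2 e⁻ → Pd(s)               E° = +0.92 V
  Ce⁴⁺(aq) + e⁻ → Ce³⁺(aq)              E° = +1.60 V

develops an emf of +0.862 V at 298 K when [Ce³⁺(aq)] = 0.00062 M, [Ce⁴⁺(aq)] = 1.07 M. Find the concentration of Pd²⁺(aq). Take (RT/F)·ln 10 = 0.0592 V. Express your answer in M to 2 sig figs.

2.1 M

Ce⁴⁺/Ce³⁺ is the cathode (higher E°); E°cell = +1.60 − (+0.92) = +0.68 V with n = 2.
Rearranging E = E° − (0.0592/n)·log Q gives log Q = 2(+0.68 − (+0.862))/0.0592 = −6.149.
For 2 Ce⁴⁺(aq) + Pd(s) → 2 Ce³⁺(aq) + Pd²⁺(aq), the reaction quotient is Q = ([Ce³⁺(aq)]^2·[Pd²⁺(aq)]) / [Ce⁴⁺(aq)]^2.
Isolating [Pd²⁺(aq)] in Q = 10^{−6.149} yields log [Pd²⁺(aq)] = 0.325, i.e. 2.1 M.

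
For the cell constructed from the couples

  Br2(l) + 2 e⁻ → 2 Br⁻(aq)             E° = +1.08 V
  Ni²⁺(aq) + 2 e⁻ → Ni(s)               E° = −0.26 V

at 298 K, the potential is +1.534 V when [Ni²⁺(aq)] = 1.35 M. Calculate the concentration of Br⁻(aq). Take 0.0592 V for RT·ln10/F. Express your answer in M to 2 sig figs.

0.00045 M

With Br₂/Br⁻ at the cathode and Ni²⁺/Ni at the anode, E°cell = +1.08 − (−0.26) = +1.34 V (n = 2).
Since E = E° − (0.0592/n)·log Q, log Q = n(E° − E)/0.0592 = −6.554.
For Br2(l) + Ni(s) → 2 Br⁻(aq) + Ni²⁺(aq), the reaction quotient is Q = [Br⁻(aq)]^2·[Ni²⁺(aq)].
Substituting the known concentrations and solving, log [Br⁻(aq)] = −3.342 and [Br⁻(aq)] = 0.00045 M.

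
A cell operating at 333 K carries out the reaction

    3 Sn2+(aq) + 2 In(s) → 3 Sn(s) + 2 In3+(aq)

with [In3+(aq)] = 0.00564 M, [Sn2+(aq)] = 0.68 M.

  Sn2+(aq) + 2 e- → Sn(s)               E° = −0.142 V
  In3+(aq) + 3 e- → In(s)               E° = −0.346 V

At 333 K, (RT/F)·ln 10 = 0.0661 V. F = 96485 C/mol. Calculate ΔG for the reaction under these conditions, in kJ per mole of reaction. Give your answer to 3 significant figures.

With Sn²⁺/Sn reduced at the cathode, E°cell = −0.142 − (−0.346) = +0.204 V and n = 6.
Q = [In3+(aq)]^2 / [Sn2+(aq)]^3 = 0.000101, so log Q = −3.995 and E = +0.204 − (0.0661/6)(−3.995) = +0.2480 V.
ΔG = −nFE = −(6)(96485)(+0.2480) J/mol = −144 kJ/mol.

−144 kJ/mol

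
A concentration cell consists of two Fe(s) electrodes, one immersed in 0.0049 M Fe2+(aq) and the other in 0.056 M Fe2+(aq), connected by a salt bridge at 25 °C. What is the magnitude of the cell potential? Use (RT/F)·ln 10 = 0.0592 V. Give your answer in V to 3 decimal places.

For a concentration cell E°cell = 0, since both electrodes use the same couple.
The compartment with the higher Fe2+(aq) concentration (0.056 M) acts as the cathode; ions are reduced there and produced at the dilute (0.0049 M) anode.
With n = 2, Ecell = −(0.0592/2)·log([dilute]/[conc]) = −(0.0592/2)·log(0.0049/0.056) = +0.031 V.

0.031 V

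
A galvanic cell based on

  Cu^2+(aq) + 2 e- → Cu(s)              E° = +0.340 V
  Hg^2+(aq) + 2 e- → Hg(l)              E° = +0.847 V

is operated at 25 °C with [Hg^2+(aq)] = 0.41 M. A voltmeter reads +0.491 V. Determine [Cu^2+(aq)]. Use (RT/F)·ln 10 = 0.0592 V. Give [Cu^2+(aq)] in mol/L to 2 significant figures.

1.4 M

With Hg²⁺/Hg at the cathode and Cu²⁺/Cu at the anode, E°cell = +0.847 − (+0.340) = +0.507 V (n = 2).
Since E = E° − (0.0592/n)·log Q, log Q = n(E° − E)/0.0592 = 0.541.
Balancing electrons gives Hg^2+(aq) + Cu(s) → Hg(l) + Cu^2+(aq); thus Q = [Cu^2+(aq)] / [Hg^2+(aq)].
Solving for the unknown gives log [Cu^2+(aq)] = 0.154, so [Cu^2+(aq)] ≈ 1.4 M.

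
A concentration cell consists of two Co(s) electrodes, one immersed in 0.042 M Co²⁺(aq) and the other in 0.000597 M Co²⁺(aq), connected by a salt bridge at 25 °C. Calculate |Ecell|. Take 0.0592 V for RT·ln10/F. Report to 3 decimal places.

0.055 V

For a concentration cell E°cell = 0, since both electrodes use the same couple.
The compartment with the higher Co²⁺(aq) concentration (0.042 M) acts as the cathode; ions are reduced there and produced at the dilute (0.000597 M) anode.
With n = 2, Ecell = −(0.0592/2)·log([dilute]/[conc]) = −(0.0592/2)·log(0.000597/0.042) = +0.055 V.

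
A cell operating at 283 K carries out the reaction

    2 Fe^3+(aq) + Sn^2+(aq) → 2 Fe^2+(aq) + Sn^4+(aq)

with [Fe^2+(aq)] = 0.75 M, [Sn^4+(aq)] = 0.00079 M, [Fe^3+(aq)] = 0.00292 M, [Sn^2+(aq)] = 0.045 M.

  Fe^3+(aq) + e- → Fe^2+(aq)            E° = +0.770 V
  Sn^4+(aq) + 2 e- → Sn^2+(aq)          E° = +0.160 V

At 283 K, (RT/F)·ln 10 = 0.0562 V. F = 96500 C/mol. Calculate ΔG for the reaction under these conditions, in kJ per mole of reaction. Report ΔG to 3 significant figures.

With Fe³⁺/Fe²⁺ reduced at the cathode, E°cell = +0.770 − (+0.160) = +0.610 V and n = 2.
The reaction quotient is ([Fe^2+(aq)]^2·[Sn^4+(aq)]) / ([Fe^3+(aq)]^2·[Sn^2+(aq)]) = 1.16×10^3; by Nernst, E = +0.610 − (0.0562/2)(3.064) = +0.5239 V.
Then ΔG = −nFE = −2 × 96500 × +0.5239 J/mol = −101 kJ/mol.

−101 kJ/mol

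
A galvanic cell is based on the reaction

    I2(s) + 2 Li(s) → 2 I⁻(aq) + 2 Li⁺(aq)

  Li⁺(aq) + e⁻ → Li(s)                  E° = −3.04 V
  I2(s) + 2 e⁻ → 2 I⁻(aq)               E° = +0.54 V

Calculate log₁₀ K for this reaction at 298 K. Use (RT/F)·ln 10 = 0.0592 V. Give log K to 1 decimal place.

log K = 120.9

The I₂/I⁻ couple is reduced (cathode); E°cell = +0.54 − (−3.04) = +3.58 V with n = 2.
At equilibrium E = 0, so log K = nE°cell / 0.0592 = (2)(+3.58) / 0.0592 = 120.9.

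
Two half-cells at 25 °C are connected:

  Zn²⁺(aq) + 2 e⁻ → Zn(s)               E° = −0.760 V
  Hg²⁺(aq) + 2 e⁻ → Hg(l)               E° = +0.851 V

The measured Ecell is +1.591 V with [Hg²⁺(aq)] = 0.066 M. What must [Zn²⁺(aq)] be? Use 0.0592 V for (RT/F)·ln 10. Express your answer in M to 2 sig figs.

0.31 M

Hg²⁺/Hg is the cathode (higher E°); E°cell = +0.851 − (−0.760) = +1.611 V with n = 2.
From the Nernst equation, log Q = n(E° − E)/0.0592 = 2·(+1.611 − (+1.591))/0.0592 = 0.676.
The balanced reaction is Hg²⁺(aq) + Zn(s) → Hg(l) + Zn²⁺(aq), so Q = [Zn²⁺(aq)] / [Hg²⁺(aq)].
Isolating [Zn²⁺(aq)] in Q = 10^{0.676} yields log [Zn²⁺(aq)] = −0.504, i.e. 0.31 M.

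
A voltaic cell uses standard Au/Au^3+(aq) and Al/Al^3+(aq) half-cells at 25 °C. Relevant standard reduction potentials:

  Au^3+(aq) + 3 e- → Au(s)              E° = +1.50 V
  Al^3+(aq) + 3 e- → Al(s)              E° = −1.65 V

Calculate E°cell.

+3.15 V

The Au³⁺/Au couple has the higher E°, so Au ion is reduced (cathode) and Al is oxidized (anode).
E°cell = E°(cathode) − E°(anode) = +1.50 − (−1.65) = +3.15 V.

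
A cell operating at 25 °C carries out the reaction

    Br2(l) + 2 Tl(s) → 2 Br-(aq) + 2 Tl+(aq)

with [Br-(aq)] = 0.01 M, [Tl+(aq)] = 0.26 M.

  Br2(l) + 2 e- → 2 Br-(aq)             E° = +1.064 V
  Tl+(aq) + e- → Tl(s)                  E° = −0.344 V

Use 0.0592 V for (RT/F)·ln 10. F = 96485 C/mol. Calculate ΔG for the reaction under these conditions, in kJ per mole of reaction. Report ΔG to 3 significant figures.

E°cell = +1.064 − (−0.344) = +1.408 V; the balanced reaction transfers n = 2 electrons.
Q = [Br-(aq)]^2·[Tl+(aq)]^2 = 6.76×10^−6, so log Q = −5.170 and E = +1.408 − (0.0592/2)(−5.170) = +1.5610 V.
Then ΔG = −nFE = −2 × 96485 × +1.5610 J/mol = −301 kJ/mol.

−301 kJ/mol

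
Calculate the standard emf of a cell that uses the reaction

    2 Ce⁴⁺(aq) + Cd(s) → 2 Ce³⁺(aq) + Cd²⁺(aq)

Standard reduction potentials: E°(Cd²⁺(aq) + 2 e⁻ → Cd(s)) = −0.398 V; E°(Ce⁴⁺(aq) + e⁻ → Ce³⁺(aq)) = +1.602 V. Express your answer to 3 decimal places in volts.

Ce⁴⁺(aq) gains electrons, so the Ce⁴⁺/Ce³⁺ couple is the cathode; the Cd²⁺/Cd couple is the anode.
E°cell = E°(cathode) − E°(anode) = +1.602 − (−0.398) = +2.000 V.
The positive value indicates the reaction is spontaneous as written.

+2.000 V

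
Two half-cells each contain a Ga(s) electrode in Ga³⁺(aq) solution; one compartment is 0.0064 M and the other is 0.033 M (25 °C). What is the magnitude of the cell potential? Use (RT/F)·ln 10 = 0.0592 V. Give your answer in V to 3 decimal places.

0.014 V

For a concentration cell E°cell = 0, since both electrodes use the same couple.
The compartment with the higher Ga³⁺(aq) concentration (0.033 M) acts as the cathode; ions are reduced there and produced at the dilute (0.0064 M) anode.
With n = 3, Ecell = −(0.0592/3)·log([dilute]/[conc]) = −(0.0592/3)·log(0.0064/0.033) = +0.014 V.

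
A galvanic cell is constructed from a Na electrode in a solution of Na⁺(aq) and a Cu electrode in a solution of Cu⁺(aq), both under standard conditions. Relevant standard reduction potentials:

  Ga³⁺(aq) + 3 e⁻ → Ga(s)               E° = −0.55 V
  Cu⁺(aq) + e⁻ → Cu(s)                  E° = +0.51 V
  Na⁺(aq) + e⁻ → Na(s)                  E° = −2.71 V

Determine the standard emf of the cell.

Of the two couples in this cell, the one with the more positive reduction potential is reduced at the cathode: here that is Cu⁺/Cu (+0.51 V); Na⁺/Na (−2.71 V) is the anode.
E°cell = E°(cathode) − E°(anode) = +0.51 − (−2.71) = +3.22 V.

+3.22 V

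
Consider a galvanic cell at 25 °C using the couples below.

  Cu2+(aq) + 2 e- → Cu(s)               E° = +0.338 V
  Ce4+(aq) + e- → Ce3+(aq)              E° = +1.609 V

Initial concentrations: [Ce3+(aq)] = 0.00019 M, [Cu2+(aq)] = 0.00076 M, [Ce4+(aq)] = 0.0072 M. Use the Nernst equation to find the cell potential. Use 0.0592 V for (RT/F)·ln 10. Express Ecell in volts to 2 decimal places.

+1.46 V

The Ce⁴⁺/Ce³⁺ couple has the more positive E°, so it is the cathode; Cu²⁺/Cu is the anode.
The standard potential is +1.609 − (+0.338) = +1.271 V and the balanced reaction transfers n = 2 electrons.
Balancing gives 2 Ce4+(aq) + Cu(s) → 2 Ce3+(aq) + Cu2+(aq); hence Q = ([Ce3+(aq)]^2·[Cu2+(aq)]) / [Ce4+(aq)]^2 = 5.29×10^−7 (log Q = −6.276).
Applying E = E° − (RT ln10/nF)·log Q gives +1.271 − (0.0592/2)(−6.276) = +1.46 V.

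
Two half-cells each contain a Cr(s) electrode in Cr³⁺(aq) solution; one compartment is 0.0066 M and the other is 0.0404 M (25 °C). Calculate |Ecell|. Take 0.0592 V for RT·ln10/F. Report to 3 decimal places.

0.016 V

For a concentration cell E°cell = 0, since both electrodes use the same couple.
The compartment with the higher Cr³⁺(aq) concentration (0.0404 M) acts as the cathode; ions are reduced there and produced at the dilute (0.0066 M) anode.
With n = 3, Ecell = −(0.0592/3)·log([dilute]/[conc]) = −(0.0592/3)·log(0.0066/0.0404) = +0.016 V.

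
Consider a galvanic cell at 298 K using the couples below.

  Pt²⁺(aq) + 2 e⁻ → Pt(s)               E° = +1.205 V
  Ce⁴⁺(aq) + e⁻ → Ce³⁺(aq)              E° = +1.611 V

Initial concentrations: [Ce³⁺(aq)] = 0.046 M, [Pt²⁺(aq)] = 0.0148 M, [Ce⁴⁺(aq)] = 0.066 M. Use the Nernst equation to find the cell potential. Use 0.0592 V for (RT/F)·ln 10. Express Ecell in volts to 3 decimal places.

+0.469 V

The Ce⁴⁺/Ce³⁺ couple has the more positive E°, so it is the cathode; Pt²⁺/Pt is the anode.
E°cell = +1.611 − (+1.205) = +0.406 V, with n = 2 electrons transferred.
Balancing gives 2 Ce⁴⁺(aq) + Pt(s) → 2 Ce³⁺(aq) + Pt²⁺(aq); hence Q = ([Ce³⁺(aq)]^2·[Pt²⁺(aq)]) / [Ce⁴⁺(aq)]^2 = 0.00719 (log Q = −2.143).
By the Nernst equation, E = +0.406 − (0.0592/2)·(−2.143) = +0.469 V.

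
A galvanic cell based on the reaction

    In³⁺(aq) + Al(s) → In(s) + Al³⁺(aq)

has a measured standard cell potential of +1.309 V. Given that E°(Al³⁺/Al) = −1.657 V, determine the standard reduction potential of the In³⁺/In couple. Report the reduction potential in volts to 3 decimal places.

−0.348 V

In the reaction as written the In³⁺/In couple is reduced (cathode) and Al³⁺/Al is oxidized (anode), so E°cell = E°(In³⁺/In) − E°(Al³⁺/Al).
E°(In³⁺/In) = E°cell + E°(anode) = +1.309 + (−1.657) = −0.348 V.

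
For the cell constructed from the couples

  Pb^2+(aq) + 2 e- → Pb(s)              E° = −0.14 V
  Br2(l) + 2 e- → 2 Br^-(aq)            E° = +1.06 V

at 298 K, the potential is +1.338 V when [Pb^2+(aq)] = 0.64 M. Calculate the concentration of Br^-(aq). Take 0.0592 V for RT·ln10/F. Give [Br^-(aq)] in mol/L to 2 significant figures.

0.0058 M

With Br₂/Br⁻ at the cathode and Pb²⁺/Pb at the anode, E°cell = +1.06 − (−0.14) = +1.20 V (n = 2).
From the Nernst equation, log Q = n(E° − E)/0.0592 = 2·(+1.20 − (+1.338))/0.0592 = −4.662.
The balanced reaction is Br2(l) + Pb(s) → 2 Br^-(aq) + Pb^2+(aq), so Q = [Br^-(aq)]^2·[Pb^2+(aq)].
Solving for the unknown gives log [Br^-(aq)] = −2.234, so [Br^-(aq)] ≈ 0.0058 M.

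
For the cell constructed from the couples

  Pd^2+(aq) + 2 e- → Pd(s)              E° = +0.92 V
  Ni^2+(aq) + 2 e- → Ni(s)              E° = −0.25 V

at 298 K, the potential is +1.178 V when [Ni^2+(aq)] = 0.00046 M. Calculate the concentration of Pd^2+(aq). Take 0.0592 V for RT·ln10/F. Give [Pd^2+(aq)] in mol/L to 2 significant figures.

0.00086 M

With Pd²⁺/Pd at the cathode and Ni²⁺/Ni at the anode, E°cell = +0.92 − (−0.25) = +1.17 V (n = 2).
From the Nernst equation, log Q = n(E° − E)/0.0592 = 2·(+1.17 − (+1.178))/0.0592 = −0.270.
Balancing electrons gives Pd^2+(aq) + Ni(s) → Pd(s) + Ni^2+(aq); thus Q = [Ni^2+(aq)] / [Pd^2+(aq)].
Isolating [Pd^2+(aq)] in Q = 10^{−0.270} yields log [Pd^2+(aq)] = −3.067, i.e. 0.00086 M.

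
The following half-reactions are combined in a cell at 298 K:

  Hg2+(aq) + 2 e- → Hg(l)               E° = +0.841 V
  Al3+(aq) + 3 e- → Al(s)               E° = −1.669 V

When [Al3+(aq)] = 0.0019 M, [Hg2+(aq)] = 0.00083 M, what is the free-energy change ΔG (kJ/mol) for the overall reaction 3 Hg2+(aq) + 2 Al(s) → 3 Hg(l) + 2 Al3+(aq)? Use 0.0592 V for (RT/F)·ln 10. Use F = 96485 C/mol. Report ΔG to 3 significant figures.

With Hg²⁺/Hg reduced at the cathode, E°cell = +0.841 − (−1.669) = +2.510 V and n = 6.
Here Q = [Al3+(aq)]^2 / [Hg2+(aq)]^3 = 6.31×10^3 (log Q = 3.800), giving E = +2.510 − (0.0592/6)·(3.800) = +2.4725 V.
Then ΔG = −nFE = −6 × 96485 × +2.4725 J/mol = −1430 kJ/mol.

−1430 kJ/mol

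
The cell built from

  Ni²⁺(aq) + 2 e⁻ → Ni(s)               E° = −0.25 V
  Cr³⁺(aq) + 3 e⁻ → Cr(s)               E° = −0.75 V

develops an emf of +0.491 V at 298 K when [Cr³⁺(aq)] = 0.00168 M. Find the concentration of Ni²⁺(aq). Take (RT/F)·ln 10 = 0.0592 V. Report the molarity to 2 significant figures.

The Ni²⁺/Ni couple has the larger reduction potential, so it is the cathode: E°cell = −0.25 − (−0.75) = +0.50 V and n = 6.
Rearranging E = E° − (0.0592/n)·log Q gives log Q = 6(+0.50 − (+0.491))/0.0592 = 0.912.
Balancing electrons gives 3 Ni²⁺(aq) + 2 Cr(s) → 3 Ni(s) + 2 Cr³⁺(aq); thus Q = [Cr³⁺(aq)]^2 / [Ni²⁺(aq)]^3.
Isolating [Ni²⁺(aq)] in Q = 10^{0.912} yields log [Ni²⁺(aq)] = −2.154, i.e. 0.0070 M.

0.0070 M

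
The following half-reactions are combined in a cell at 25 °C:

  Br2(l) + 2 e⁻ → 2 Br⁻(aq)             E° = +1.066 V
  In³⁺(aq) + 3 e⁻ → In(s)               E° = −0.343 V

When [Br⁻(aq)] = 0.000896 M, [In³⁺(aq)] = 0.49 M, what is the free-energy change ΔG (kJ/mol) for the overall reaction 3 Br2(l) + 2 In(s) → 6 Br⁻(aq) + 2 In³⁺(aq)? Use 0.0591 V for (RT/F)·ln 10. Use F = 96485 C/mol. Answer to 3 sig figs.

The standard cell potential is +1.066 − (−0.343) = +1.409 V, with n = 6 electrons in the balanced equation.
Q = [Br⁻(aq)]^6·[In³⁺(aq)]^2 = 1.24×10^−19, so log Q = −18.906 and E = +1.409 − (0.0591/6)(−18.906) = +1.5952 V.
Then ΔG = −nFE = −6 × 96485 × +1.5952 J/mol = −923 kJ/mol.

−923 kJ/mol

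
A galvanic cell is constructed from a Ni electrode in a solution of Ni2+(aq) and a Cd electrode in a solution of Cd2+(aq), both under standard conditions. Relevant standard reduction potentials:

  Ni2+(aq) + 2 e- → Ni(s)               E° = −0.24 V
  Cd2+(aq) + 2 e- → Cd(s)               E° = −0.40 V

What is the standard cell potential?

+0.16 V

The Ni²⁺/Ni couple has the higher E°, so Ni ion is reduced (cathode) and Cd is oxidized (anode).
E°cell = E°(cathode) − E°(anode) = −0.24 − (−0.40) = +0.16 V.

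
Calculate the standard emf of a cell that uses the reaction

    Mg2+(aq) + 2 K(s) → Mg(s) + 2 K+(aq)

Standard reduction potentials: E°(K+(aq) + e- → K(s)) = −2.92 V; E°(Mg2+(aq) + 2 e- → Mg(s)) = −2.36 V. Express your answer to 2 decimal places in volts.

In the reaction as written, Mg2+(aq) is reduced (cathode) and K+(aq) is produced by oxidation at the anode.
E°cell = E°(cathode) − E°(anode) = −2.36 − (−2.92) = +0.56 V.

+0.56 V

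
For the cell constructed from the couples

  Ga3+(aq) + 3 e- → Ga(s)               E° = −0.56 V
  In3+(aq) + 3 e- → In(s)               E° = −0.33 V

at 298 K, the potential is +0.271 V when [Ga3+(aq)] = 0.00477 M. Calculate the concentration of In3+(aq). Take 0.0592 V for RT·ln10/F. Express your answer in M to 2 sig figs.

The In³⁺/In couple has the larger reduction potential, so it is the cathode: E°cell = −0.33 − (−0.56) = +0.23 V and n = 3.
Rearranging E = E° − (0.0592/n)·log Q gives log Q = 3(+0.23 − (+0.271))/0.0592 = −2.078.
The balanced reaction is In3+(aq) + Ga(s) → In(s) + Ga3+(aq), so Q = [Ga3+(aq)] / [In3+(aq)].
Solving for the unknown gives log [In3+(aq)] = −0.243, so [In3+(aq)] ≈ 0.57 M.

0.57 M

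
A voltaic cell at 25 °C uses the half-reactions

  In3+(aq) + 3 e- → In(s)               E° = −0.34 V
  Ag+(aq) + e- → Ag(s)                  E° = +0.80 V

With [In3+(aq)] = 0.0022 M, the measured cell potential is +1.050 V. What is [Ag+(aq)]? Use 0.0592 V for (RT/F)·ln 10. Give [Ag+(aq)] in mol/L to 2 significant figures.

0.0039 M

Ag⁺/Ag is the cathode (higher E°); E°cell = +0.80 − (−0.34) = +1.14 V with n = 3.
Since E = E° − (0.0592/n)·log Q, log Q = n(E° − E)/0.0592 = 4.561.
The balanced reaction is 3 Ag+(aq) + In(s) → 3 Ag(s) + In3+(aq), so Q = [In3+(aq)] / [Ag+(aq)]^3.
Solving for the unknown gives log [Ag+(aq)] = −2.406, so [Ag+(aq)] ≈ 0.0039 M.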